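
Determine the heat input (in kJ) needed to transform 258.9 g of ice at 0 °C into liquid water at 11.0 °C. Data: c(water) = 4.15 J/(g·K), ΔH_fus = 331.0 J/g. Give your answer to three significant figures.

q = 97.5 kJ

q1 (melt at 0 °C): 258.9 × 331.0 = 85696 J
q2 (heat water 0.0→11.0 °C): 258.9 × 4.15 × 11.0 = 11819 J
Total: 85696 + 11819 = 97515 J = 97.5 kJ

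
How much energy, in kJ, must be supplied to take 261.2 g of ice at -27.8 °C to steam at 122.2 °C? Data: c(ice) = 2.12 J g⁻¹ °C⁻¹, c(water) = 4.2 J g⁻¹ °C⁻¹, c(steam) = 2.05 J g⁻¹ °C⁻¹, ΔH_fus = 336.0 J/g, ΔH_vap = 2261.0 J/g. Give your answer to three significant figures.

q = 815 kJ

q1 (heat ice -27.8→0.0 °C): 261.2 × 2.12 × 27.8 = 15394 J
q2 (melt at 0 °C): 261.2 × 336.0 = 87763 J
q3 (heat water 0.0→100.0 °C): 261.2 × 4.2 × 100.0 = 109704 J
q4 (vaporize at 100 °C): 261.2 × 2261.0 = 590573 J
q5 (heat steam 100.0→122.2 °C): 261.2 × 2.05 × 22.2 = 11887 J
Total: 15394 + 87763 + 109704 + 590573 + 11887 = 815321 J = 815 kJ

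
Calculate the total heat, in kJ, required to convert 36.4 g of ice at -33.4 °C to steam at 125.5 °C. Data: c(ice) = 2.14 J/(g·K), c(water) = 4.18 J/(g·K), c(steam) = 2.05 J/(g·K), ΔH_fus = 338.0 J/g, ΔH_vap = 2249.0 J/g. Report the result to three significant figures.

q = 114 kJ

q1 (heat ice -33.4→0.0 °C): 36.4 × 2.14 × 33.4 = 2602 J
q2 (melt at 0 °C): 36.4 × 338.0 = 12303 J
q3 (heat water 0.0→100.0 °C): 36.4 × 4.18 × 100.0 = 15215 J
q4 (vaporize at 100 °C): 36.4 × 2249.0 = 81864 J
q5 (heat steam 100.0→125.5 °C): 36.4 × 2.05 × 25.5 = 1903 J
Total: 2602 + 12303 + 15215 + 81864 + 1903 = 113887 J = 114 kJ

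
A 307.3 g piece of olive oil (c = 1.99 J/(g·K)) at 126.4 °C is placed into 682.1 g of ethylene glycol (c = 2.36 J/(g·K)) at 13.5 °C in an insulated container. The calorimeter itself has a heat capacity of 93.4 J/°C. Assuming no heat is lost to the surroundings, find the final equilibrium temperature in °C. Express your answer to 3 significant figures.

T_f = 43.3 °C

Heat lost by olive oil = heat gained by ethylene glycol + calorimeter.
(307.3)(1.99)(126.4 − T) = [(682.1)(2.36) + 93.4](T − 13.5)
611.527 (126.4 − T) = 1703.156 (T − 13.5)
77297 − 611.527 T = 1703.156 T − 22993
100290 = 2314.683 T
T = 43.33 °C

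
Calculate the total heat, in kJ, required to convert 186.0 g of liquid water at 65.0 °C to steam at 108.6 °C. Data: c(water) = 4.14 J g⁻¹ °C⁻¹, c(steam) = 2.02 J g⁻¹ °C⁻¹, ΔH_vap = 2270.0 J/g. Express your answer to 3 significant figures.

q1 (heat water 65.0→100.0 °C): 186.0 × 4.14 × 35.0 = 26951 J
q2 (vaporize at 100 °C): 186.0 × 2270.0 = 422220 J
q3 (heat steam 100.0→108.6 °C): 186.0 × 2.02 × 8.6 = 3231 J
Total: 26951 + 422220 + 3231 = 452402 J = 452 kJ

q = 452 kJ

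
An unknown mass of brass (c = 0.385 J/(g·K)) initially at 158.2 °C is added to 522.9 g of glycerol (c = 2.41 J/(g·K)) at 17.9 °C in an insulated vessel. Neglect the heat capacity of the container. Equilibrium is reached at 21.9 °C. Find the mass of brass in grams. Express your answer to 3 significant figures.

m = 96.1 g

q_gained = (522.9 × 2.41) × (21.9 − 17.9) = 5041 J
q_lost = m × 0.385 × (158.2 − 21.9) = 52.4755 m
m = 5041 / 52.4755 = 96.1 g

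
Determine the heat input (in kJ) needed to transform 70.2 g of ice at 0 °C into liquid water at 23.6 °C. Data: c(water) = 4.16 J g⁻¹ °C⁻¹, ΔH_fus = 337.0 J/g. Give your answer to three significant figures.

q1 (melt at 0 °C): 70.2 × 337.0 = 23657 J
q2 (heat water 0.0→23.6 °C): 70.2 × 4.16 × 23.6 = 6892 J
Total: 23657 + 6892 = 30549 J = 30.5 kJ

q = 30.5 kJ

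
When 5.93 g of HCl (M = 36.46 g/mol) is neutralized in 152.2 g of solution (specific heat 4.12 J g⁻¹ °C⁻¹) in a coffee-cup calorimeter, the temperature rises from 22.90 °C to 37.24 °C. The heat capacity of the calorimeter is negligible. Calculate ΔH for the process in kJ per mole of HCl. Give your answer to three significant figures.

ΔH = -55.3 kJ/mol

|ΔT| = |37.24 − 22.90| = 14.34 °C
|q_surr| = (152.2 × 4.12) × 14.34 = 627.064 × 14.34 = 8992 J
n(HCl) = 5.93 / 36.46 = 0.1626 mol
Temperature rose, so q_rxn = −|q_surr| = -8.992 kJ
ΔH = q_rxn / n = -55.30 kJ/mol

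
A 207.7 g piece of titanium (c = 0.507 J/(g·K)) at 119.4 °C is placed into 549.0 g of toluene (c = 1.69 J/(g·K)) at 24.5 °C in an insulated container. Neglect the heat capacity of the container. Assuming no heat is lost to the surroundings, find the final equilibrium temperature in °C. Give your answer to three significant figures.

T_f = 34.2 °C

Heat lost by titanium = heat gained by toluene.
(207.7)(0.507)(119.4 − T) = (549.0)(1.69)(T − 24.5)
105.3039 (119.4 − T) = 927.81 (T − 24.5)
12573 − 105.3039 T = 927.81 T − 22731
35304 = 1033.1139 T
T = 34.17 °C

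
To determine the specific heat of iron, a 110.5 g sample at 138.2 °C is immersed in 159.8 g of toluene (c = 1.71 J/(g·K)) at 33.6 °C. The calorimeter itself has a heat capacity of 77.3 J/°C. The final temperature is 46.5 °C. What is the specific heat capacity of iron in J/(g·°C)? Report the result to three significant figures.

c = 0.446 J/(g·°C)

q_gained = (159.8 × 1.71 + 77.3) × (46.5 − 33.6) = 4522 J
q_lost = 110.5 × c × (138.2 − 46.5) = 10132.85 c
Set equal: c = 4522 / 10132.85 = 0.446 J/(g·°C)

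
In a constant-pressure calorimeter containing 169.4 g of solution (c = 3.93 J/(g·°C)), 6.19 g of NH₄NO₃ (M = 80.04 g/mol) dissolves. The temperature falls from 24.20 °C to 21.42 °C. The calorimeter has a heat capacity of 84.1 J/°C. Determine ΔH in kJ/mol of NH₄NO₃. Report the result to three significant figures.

|ΔT| = |21.42 − 24.20| = 2.78 °C
|q_surr| = (169.4 × 3.93 + 84.1) × 2.78 = 749.842 × 2.78 = 2085 J
n(NH₄NO₃) = 6.19 / 80.04 = 0.07734 mol
Temperature fell, so q_rxn = +|q_surr| = 2.085 kJ
ΔH = q_rxn / n = 26.96 kJ/mol

ΔH = 27.0 kJ/mol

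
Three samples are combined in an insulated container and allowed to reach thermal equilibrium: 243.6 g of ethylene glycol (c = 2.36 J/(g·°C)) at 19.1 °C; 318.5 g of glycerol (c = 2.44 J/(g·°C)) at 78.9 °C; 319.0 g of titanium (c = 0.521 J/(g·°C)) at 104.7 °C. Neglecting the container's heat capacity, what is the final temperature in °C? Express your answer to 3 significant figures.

T_f = 59.1 °C

Σ mᵢcᵢ(T − Tᵢ) = 0  ⇒  T = Σ mᵢcᵢTᵢ / Σ mᵢcᵢ
Σ mᵢcᵢ = 243.6×2.36 + 318.5×2.44 + 319.0×0.521 = 1518.235
Σ mᵢcᵢTᵢ = 574.896×19.1 + 777.14×78.9 + 166.199×104.7 = 89698
T = 89698 / 1518.235 = 59.08 °C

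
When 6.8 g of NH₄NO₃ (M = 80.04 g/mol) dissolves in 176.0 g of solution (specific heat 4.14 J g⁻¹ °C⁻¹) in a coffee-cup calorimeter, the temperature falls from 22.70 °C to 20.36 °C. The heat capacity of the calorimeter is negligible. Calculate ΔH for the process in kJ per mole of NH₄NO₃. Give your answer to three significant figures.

ΔH = 20.1 kJ/mol

|ΔT| = |20.36 − 22.70| = 2.34 °C
|q_surr| = (176.0 × 4.14) × 2.34 = 728.64 × 2.34 = 1705 J
n(NH₄NO₃) = 6.8 / 80.04 = 0.08496 mol
Temperature fell, so q_rxn = +|q_surr| = 1.705 kJ
ΔH = q_rxn / n = 20.07 kJ/mol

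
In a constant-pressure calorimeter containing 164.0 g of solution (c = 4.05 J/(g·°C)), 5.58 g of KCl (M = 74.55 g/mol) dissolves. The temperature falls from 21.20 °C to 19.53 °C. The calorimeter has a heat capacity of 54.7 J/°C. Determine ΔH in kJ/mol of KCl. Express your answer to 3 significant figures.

ΔH = 16.0 kJ/mol

|ΔT| = |19.53 − 21.20| = 1.67 °C
|q_surr| = (164.0 × 4.05 + 54.7) × 1.67 = 718.9 × 1.67 = 1201 J
n(KCl) = 5.58 / 74.55 = 0.07485 mol
Temperature fell, so q_rxn = +|q_surr| = 1.201 kJ
ΔH = q_rxn / n = 16.045 kJ/mol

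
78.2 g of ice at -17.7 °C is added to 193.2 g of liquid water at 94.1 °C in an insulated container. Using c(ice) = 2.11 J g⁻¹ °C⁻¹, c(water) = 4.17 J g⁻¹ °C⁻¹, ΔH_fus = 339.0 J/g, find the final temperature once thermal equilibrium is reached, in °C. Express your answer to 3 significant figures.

T_f = 41.0 °C

Heat to bring ice to 0 °C and melt it: q₁ = 78.2×2.11×17.7 + 78.2×339.0 = 29430 J
Heat the water can supply cooling to 0 °C: 193.2×4.17×94.1 = 75811.1 J > q₁, so all ice melts.
Energy balance: 193.2×4.17×(94.1 − T) = 29430 + 78.2×4.17×(T − 0)
805.644(94.1 − T) = 29430 + 326.094 T
75811.1 − 29430 = 1131.738 T
T = 46381.1 / 1131.738 = 40.98 °C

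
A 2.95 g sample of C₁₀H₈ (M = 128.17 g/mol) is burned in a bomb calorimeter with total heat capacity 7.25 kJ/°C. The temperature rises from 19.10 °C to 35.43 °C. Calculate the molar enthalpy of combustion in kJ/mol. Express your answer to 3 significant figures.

ΔH = -5140 kJ/mol

ΔT = 35.43 − 19.10 = 16.33 °C
q_cal = C_cal × ΔT = 7.25 × 16.33 = 118.3925 kJ
n = 2.95 / 128.17 = 0.02302 mol
q_rxn = −q_cal = -118.3925 kJ
ΔH = -118.3925 / 0.02302 = -5143 kJ/mol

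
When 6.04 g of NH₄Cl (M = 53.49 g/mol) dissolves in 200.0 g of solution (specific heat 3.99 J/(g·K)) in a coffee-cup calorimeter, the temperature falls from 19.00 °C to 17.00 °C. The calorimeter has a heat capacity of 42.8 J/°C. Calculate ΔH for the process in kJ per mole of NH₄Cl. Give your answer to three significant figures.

|ΔT| = |17.00 − 19.00| = 2.00 °C
|q_surr| = (200.0 × 3.99 + 42.8) × 2.00 = 840.8 × 2.00 = 1682 J
n(NH₄Cl) = 6.04 / 53.49 = 0.1129 mol
Temperature fell, so q_rxn = +|q_surr| = 1.682 kJ
ΔH = q_rxn / n = 14.90 kJ/mol

ΔH = 14.9 kJ/mol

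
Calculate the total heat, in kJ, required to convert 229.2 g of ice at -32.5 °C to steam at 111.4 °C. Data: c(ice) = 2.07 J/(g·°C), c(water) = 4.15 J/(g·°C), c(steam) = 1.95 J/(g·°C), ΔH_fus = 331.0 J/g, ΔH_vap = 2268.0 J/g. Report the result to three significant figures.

q = 711 kJ

q1 (heat ice -32.5→0.0 °C): 229.2 × 2.07 × 32.5 = 15419 J
q2 (melt at 0 °C): 229.2 × 331.0 = 75865 J
q3 (heat water 0.0→100.0 °C): 229.2 × 4.15 × 100.0 = 95118 J
q4 (vaporize at 100 °C): 229.2 × 2268.0 = 519826 J
q5 (heat steam 100.0→111.4 °C): 229.2 × 1.95 × 11.4 = 5095 J
Total: 15419 + 75865 + 95118 + 519826 + 5095 = 711323 J = 711 kJ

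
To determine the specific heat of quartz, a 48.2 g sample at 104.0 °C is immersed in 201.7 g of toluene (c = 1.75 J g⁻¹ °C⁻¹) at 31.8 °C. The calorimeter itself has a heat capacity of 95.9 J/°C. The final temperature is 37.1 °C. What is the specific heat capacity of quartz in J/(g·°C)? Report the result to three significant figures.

q_gained = (201.7 × 1.75 + 95.9) × (37.1 − 31.8) = 2379 J
q_lost = 48.2 × c × (104.0 − 37.1) = 3224.58 c
Set equal: c = 2379 / 3224.58 = 0.738 J/(g·°C)

c = 0.738 J/(g·°C)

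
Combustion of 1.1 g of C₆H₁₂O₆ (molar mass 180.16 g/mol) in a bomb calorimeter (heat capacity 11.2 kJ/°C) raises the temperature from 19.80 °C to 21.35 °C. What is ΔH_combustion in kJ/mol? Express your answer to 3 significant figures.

ΔT = 21.35 − 19.80 = 1.55 °C
q_cal = C_cal × ΔT = 11.2 × 1.55 = 17.36 kJ
n = 1.1 / 180.16 = 0.006106 mol
q_rxn = −q_cal = -17.36 kJ
ΔH = -17.36 / 0.006106 = -2843 kJ/mol

ΔH = -2840 kJ/mol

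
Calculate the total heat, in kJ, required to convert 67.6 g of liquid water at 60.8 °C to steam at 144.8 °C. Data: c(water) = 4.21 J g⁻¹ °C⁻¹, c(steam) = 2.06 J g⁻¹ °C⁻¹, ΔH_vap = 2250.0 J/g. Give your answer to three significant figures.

q1 (heat water 60.8→100.0 °C): 67.6 × 4.21 × 39.2 = 11156 J
q2 (vaporize at 100 °C): 67.6 × 2250.0 = 152100 J
q3 (heat steam 100.0→144.8 °C): 67.6 × 2.06 × 44.8 = 6239 J
Total: 11156 + 152100 + 6239 = 169495 J = 169 kJ

q = 169 kJ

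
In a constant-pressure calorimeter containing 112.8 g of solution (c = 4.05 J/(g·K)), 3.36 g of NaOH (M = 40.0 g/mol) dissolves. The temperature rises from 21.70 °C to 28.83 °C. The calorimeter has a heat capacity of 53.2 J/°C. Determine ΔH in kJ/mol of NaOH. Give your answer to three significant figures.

ΔH = -43.3 kJ/mol

|ΔT| = |28.83 − 21.70| = 7.13 °C
|q_surr| = (112.8 × 4.05 + 53.2) × 7.13 = 510.04 × 7.13 = 3637 J
n(NaOH) = 3.36 / 40.0 = 0.08400 mol
Temperature rose, so q_rxn = −|q_surr| = -3.637 kJ
ΔH = q_rxn / n = -43.30 kJ/mol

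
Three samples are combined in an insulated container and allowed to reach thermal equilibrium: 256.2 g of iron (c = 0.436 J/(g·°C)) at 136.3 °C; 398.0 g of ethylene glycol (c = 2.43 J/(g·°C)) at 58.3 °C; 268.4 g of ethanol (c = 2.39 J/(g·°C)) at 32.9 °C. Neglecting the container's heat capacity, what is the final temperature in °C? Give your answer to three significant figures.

T_f = 53.9 °C

Σ mᵢcᵢ(T − Tᵢ) = 0  ⇒  T = Σ mᵢcᵢTᵢ / Σ mᵢcᵢ
Σ mᵢcᵢ = 256.2×0.436 + 398.0×2.43 + 268.4×2.39 = 1720.3192
Σ mᵢcᵢTᵢ = 111.7032×136.3 + 967.14×58.3 + 641.476×32.9 = 92714
T = 92714 / 1720.3192 = 53.89 °C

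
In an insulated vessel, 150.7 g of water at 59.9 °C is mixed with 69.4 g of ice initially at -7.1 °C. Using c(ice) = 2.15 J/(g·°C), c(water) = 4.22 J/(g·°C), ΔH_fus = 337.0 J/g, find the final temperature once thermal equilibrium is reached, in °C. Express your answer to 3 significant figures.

T_f = 14.7 °C

Heat to bring ice to 0 °C and melt it: q₁ = 69.4×2.15×7.1 + 69.4×337.0 = 24447 J
Heat the water can supply cooling to 0 °C: 150.7×4.22×59.9 = 38093.6 J > q₁, so all ice melts.
Energy balance: 150.7×4.22×(59.9 − T) = 24447 + 69.4×4.22×(T − 0)
635.954(59.9 − T) = 24447 + 292.868 T
38093.6 − 24447 = 928.822 T
T = 13646.6 / 928.822 = 14.69 °C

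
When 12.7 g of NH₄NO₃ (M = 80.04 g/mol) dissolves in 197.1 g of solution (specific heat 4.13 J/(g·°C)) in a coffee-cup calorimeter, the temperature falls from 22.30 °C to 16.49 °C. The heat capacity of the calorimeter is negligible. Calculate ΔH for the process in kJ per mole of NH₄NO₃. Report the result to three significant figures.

ΔH = 29.8 kJ/mol

|ΔT| = |16.49 − 22.30| = 5.81 °C
|q_surr| = (197.1 × 4.13) × 5.81 = 814.023 × 5.81 = 4729 J
n(NH₄NO₃) = 12.7 / 80.04 = 0.1587 mol
Temperature fell, so q_rxn = +|q_surr| = 4.729 kJ
ΔH = q_rxn / n = 29.80 kJ/mol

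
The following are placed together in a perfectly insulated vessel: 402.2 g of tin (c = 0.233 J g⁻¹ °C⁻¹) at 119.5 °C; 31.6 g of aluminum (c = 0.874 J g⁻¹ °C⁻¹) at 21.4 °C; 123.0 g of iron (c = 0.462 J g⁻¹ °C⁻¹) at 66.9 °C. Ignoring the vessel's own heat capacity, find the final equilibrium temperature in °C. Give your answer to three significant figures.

T_f = 87.5 °C

Σ mᵢcᵢ(T − Tᵢ) = 0  ⇒  T = Σ mᵢcᵢTᵢ / Σ mᵢcᵢ
Σ mᵢcᵢ = 402.2×0.233 + 31.6×0.874 + 123.0×0.462 = 178.1570
Σ mᵢcᵢTᵢ = 93.7126×119.5 + 27.6184×21.4 + 56.826×66.9 = 15591
T = 15591 / 178.1570 = 87.51 °C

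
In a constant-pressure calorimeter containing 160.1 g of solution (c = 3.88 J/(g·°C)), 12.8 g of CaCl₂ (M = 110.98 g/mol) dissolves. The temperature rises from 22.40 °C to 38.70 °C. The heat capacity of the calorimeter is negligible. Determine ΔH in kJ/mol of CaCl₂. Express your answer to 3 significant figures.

|ΔT| = |38.70 − 22.40| = 16.30 °C
|q_surr| = (160.1 × 3.88) × 16.30 = 621.188 × 16.30 = 10125 J
n(CaCl₂) = 12.8 / 110.98 = 0.11534 mol
Temperature rose, so q_rxn = −|q_surr| = -10.125 kJ
ΔH = q_rxn / n = -87.78 kJ/mol

ΔH = -87.8 kJ/mol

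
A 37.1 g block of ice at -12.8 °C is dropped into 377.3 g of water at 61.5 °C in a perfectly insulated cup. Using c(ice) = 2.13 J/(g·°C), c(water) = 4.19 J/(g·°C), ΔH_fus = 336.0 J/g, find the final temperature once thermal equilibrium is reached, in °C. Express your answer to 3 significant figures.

Heat to bring ice to 0 °C and melt it: q₁ = 37.1×2.13×12.8 + 37.1×336.0 = 13477 J
Heat the water can supply cooling to 0 °C: 377.3×4.19×61.5 = 97224.6 J > q₁, so all ice melts.
Energy balance: 377.3×4.19×(61.5 − T) = 13477 + 37.1×4.19×(T − 0)
1580.887(61.5 − T) = 13477 + 155.449 T
97224.6 − 13477 = 1736.336 T
T = 83747.6 / 1736.336 = 48.23 °C

T_f = 48.2 °C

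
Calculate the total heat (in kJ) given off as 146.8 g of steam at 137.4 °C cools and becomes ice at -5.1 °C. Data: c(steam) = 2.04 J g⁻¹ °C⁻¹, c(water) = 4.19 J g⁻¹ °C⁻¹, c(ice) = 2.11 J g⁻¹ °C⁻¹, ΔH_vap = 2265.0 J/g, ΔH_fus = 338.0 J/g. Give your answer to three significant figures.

q1 (cool steam 137.4→100 °C): 146.8 × 2.04 × 37.4 = 11200 J
q2 (condense at 100 °C): 146.8 × 2265.0 = 332502 J
q3 (cool water 100→0 °C): 146.8 × 4.19 × 100.0 = 61509 J
q4 (freeze at 0 °C): 146.8 × 338.0 = 49618 J
q5 (cool ice 0→-5.1 °C): 146.8 × 2.11 × 5.1 = 1580 J
Total: 11200 + 332502 + 61509 + 49618 + 1580 = 456409 J = 456 kJ

q = 456 kJ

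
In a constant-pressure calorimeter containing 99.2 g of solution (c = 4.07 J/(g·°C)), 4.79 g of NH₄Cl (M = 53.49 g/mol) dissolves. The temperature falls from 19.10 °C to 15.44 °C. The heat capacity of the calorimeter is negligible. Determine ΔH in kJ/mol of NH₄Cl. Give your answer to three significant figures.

ΔH = 16.5 kJ/mol

|ΔT| = |15.44 − 19.10| = 3.66 °C
|q_surr| = (99.2 × 4.07) × 3.66 = 403.744 × 3.66 = 1478 J
n(NH₄Cl) = 4.79 / 53.49 = 0.08955 mol
Temperature fell, so q_rxn = +|q_surr| = 1.478 kJ
ΔH = q_rxn / n = 16.50 kJ/mol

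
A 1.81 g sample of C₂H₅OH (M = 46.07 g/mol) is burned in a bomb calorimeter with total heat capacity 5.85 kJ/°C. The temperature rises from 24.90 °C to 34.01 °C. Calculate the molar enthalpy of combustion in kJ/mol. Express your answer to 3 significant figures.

ΔH = -1360 kJ/mol

ΔT = 34.01 − 24.90 = 9.11 °C
q_cal = C_cal × ΔT = 5.85 × 9.11 = 53.2935 kJ
n = 1.81 / 46.07 = 0.03929 mol
q_rxn = −q_cal = -53.2935 kJ
ΔH = -53.2935 / 0.03929 = -1356 kJ/mol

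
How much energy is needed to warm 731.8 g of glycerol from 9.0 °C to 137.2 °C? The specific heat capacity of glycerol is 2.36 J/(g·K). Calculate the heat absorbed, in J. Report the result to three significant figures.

q = 221000 J

q = m c ΔT = 731.8 × 2.36 × (137.2 − 9.0)
q = 731.8 × 2.36 × 128.2 = 221400 J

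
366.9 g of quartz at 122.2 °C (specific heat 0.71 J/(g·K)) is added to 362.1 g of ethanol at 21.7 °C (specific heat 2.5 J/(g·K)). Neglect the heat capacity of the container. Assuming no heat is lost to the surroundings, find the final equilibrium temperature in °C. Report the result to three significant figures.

Heat lost by quartz = heat gained by ethanol.
(366.9)(0.71)(122.2 − T) = (362.1)(2.5)(T − 21.7)
260.499 (122.2 − T) = 905.25 (T − 21.7)
31833 − 260.499 T = 905.25 T − 19644
51477 = 1165.749 T
T = 44.16 °C

T_f = 44.2 °C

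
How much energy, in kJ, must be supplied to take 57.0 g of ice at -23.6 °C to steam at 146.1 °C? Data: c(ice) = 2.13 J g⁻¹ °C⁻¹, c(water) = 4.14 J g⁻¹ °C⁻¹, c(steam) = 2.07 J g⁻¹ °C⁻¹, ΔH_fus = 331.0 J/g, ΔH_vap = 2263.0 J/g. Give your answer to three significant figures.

q = 180 kJ

q1 (heat ice -23.6→0.0 °C): 57.0 × 2.13 × 23.6 = 2865 J
q2 (melt at 0 °C): 57.0 × 331.0 = 18867 J
q3 (heat water 0.0→100.0 °C): 57.0 × 4.14 × 100.0 = 23598 J
q4 (vaporize at 100 °C): 57.0 × 2263.0 = 128991 J
q5 (heat steam 100.0→146.1 °C): 57.0 × 2.07 × 46.1 = 5439 J
Total: 2865 + 18867 + 23598 + 128991 + 5439 = 179760 J = 180 kJ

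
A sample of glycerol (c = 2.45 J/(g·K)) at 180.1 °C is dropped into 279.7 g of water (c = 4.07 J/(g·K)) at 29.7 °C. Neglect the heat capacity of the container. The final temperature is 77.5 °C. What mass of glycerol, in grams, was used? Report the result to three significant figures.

q_gained = (279.7 × 4.07) × (77.5 − 29.7) = 54410 J
q_lost = m × 2.45 × (180.1 − 77.5) = 251.37 m
m = 54410 / 251.37 = 216 g

m = 216 g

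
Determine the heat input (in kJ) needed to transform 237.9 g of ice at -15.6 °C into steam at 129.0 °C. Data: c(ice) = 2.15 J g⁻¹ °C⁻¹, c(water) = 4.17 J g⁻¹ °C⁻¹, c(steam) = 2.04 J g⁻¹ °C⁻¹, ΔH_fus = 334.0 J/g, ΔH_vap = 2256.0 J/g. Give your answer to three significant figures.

q1 (heat ice -15.6→0.0 °C): 237.9 × 2.15 × 15.6 = 7979 J
q2 (melt at 0 °C): 237.9 × 334.0 = 79459 J
q3 (heat water 0.0→100.0 °C): 237.9 × 4.17 × 100.0 = 99204 J
q4 (vaporize at 100 °C): 237.9 × 2256.0 = 536702 J
q5 (heat steam 100.0→129.0 °C): 237.9 × 2.04 × 29.0 = 14074 J
Total: 7979 + 79459 + 99204 + 536702 + 14074 = 737418 J = 737 kJ

q = 737 kJ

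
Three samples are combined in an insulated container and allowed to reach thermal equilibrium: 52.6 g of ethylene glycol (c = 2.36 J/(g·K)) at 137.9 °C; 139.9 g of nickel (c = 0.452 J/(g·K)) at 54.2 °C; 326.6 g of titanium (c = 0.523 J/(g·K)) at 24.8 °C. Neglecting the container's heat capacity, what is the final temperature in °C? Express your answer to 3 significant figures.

Σ mᵢcᵢ(T − Tᵢ) = 0  ⇒  T = Σ mᵢcᵢTᵢ / Σ mᵢcᵢ
Σ mᵢcᵢ = 52.6×2.36 + 139.9×0.452 + 326.6×0.523 = 358.1826
Σ mᵢcᵢTᵢ = 124.136×137.9 + 63.2348×54.2 + 170.8118×24.8 = 24782
T = 24782 / 358.1826 = 69.19 °C

T_f = 69.2 °C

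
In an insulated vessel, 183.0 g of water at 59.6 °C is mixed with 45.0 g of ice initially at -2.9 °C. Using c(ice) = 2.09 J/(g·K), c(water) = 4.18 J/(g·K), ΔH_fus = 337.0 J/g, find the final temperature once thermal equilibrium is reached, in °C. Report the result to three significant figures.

Heat to bring ice to 0 °C and melt it: q₁ = 45.0×2.09×2.9 + 45.0×337.0 = 15438 J
Heat the water can supply cooling to 0 °C: 183.0×4.18×59.6 = 45590.4 J > q₁, so all ice melts.
Energy balance: 183.0×4.18×(59.6 − T) = 15438 + 45.0×4.18×(T − 0)
764.94(59.6 − T) = 15438 + 188.1 T
45590.4 − 15438 = 953.04 T
T = 30152.4 / 953.04 = 31.64 °C

T_f = 31.6 °C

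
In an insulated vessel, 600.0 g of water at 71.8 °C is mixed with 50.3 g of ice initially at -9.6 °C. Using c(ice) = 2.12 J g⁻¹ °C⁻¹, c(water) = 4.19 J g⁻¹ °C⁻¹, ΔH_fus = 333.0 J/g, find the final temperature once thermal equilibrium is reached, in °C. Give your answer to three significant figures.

Heat to bring ice to 0 °C and melt it: q₁ = 50.3×2.12×9.6 + 50.3×333.0 = 17774 J
Heat the water can supply cooling to 0 °C: 600.0×4.19×71.8 = 180505 J > q₁, so all ice melts.
Energy balance: 600.0×4.19×(71.8 − T) = 17774 + 50.3×4.19×(T − 0)
2514(71.8 − T) = 17774 + 210.757 T
180505 − 17774 = 2724.757 T
T = 162731 / 2724.757 = 59.72 °C

T_f = 59.7 °C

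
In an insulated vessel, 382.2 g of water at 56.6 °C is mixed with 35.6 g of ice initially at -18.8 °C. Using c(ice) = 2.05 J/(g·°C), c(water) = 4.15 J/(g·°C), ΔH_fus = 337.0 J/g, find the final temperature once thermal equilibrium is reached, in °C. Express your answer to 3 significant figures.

Heat to bring ice to 0 °C and melt it: q₁ = 35.6×2.05×18.8 + 35.6×337.0 = 13369 J
Heat the water can supply cooling to 0 °C: 382.2×4.15×56.6 = 89775.0 J > q₁, so all ice melts.
Energy balance: 382.2×4.15×(56.6 − T) = 13369 + 35.6×4.15×(T − 0)
1586.13(56.6 − T) = 13369 + 147.74 T
89775.0 − 13369 = 1733.87 T
T = 76406.0 / 1733.87 = 44.07 °C

T_f = 44.1 °C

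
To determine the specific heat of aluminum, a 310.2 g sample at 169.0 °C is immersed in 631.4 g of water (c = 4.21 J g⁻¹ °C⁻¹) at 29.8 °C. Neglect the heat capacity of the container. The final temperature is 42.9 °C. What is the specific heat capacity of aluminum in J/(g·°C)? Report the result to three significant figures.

c = 0.890 J/(g·°C)

q_gained = (631.4 × 4.21) × (42.9 − 29.8) = 34820 J
q_lost = 310.2 × c × (169.0 − 42.9) = 39116.22 c
Set equal: c = 34820 / 39116.22 = 0.890 J/(g·°C)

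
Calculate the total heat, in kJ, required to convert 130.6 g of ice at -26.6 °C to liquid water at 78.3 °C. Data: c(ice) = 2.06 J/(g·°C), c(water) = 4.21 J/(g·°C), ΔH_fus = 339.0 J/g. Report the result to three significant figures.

q1 (heat ice -26.6→0.0 °C): 130.6 × 2.06 × 26.6 = 7156 J
q2 (melt at 0 °C): 130.6 × 339.0 = 44273 J
q3 (heat water 0.0→78.3 °C): 130.6 × 4.21 × 78.3 = 43051 J
Total: 7156 + 44273 + 43051 = 94480 J = 94.5 kJ

q = 94.5 kJ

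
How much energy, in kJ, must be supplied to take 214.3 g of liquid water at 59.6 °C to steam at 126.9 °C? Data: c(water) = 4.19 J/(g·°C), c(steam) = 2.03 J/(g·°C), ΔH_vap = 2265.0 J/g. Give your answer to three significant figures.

q1 (heat water 59.6→100.0 °C): 214.3 × 4.19 × 40.4 = 36276 J
q2 (vaporize at 100 °C): 214.3 × 2265.0 = 485390 J
q3 (heat steam 100.0→126.9 °C): 214.3 × 2.03 × 26.9 = 11702 J
Total: 36276 + 485390 + 11702 = 533368 J = 533 kJ

q = 533 kJ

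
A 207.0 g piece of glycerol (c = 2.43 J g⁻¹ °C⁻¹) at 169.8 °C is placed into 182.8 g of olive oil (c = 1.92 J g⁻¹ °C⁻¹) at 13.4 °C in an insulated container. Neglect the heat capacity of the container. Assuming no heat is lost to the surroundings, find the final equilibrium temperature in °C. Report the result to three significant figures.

Heat lost by glycerol = heat gained by olive oil.
(207.0)(2.43)(169.8 − T) = (182.8)(1.92)(T − 13.4)
503.01 (169.8 − T) = 350.976 (T − 13.4)
85411 − 503.01 T = 350.976 T − 4703.1
90114.1 = 853.986 T
T = 105.5 °C

T_f = 106 °C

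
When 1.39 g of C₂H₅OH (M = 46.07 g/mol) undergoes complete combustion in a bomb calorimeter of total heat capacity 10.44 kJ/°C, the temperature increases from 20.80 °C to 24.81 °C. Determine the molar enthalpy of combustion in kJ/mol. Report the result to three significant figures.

ΔH = -1390 kJ/mol

ΔT = 24.81 − 20.80 = 4.01 °C
q_cal = C_cal × ΔT = 10.44 × 4.01 = 41.8644 kJ
n = 1.39 / 46.07 = 0.03017 mol
q_rxn = −q_cal = -41.8644 kJ
ΔH = -41.8644 / 0.03017 = -1388 kJ/mol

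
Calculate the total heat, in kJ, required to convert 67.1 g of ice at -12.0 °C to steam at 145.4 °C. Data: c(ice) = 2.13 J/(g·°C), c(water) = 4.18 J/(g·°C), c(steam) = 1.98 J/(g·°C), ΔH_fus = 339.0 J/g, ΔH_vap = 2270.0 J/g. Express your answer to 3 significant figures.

q = 211 kJ

q1 (heat ice -12.0→0.0 °C): 67.1 × 2.13 × 12.0 = 1715 J
q2 (melt at 0 °C): 67.1 × 339.0 = 22747 J
q3 (heat water 0.0→100.0 °C): 67.1 × 4.18 × 100.0 = 28048 J
q4 (vaporize at 100 °C): 67.1 × 2270.0 = 152317 J
q5 (heat steam 100.0→145.4 °C): 67.1 × 1.98 × 45.4 = 6032 J
Total: 1715 + 22747 + 28048 + 152317 + 6032 = 210859 J = 211 kJ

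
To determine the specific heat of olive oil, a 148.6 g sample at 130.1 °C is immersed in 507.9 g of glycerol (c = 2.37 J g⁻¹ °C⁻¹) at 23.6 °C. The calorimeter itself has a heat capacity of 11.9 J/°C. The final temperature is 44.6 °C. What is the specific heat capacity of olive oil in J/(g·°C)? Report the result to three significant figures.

q_gained = (507.9 × 2.37 + 11.9) × (44.6 − 23.6) = 25530 J
q_lost = 148.6 × c × (130.1 − 44.6) = 12705.3 c
Set equal: c = 25530 / 12705.3 = 2.01 J/(g·°C)

c = 2.01 J/(g·°C)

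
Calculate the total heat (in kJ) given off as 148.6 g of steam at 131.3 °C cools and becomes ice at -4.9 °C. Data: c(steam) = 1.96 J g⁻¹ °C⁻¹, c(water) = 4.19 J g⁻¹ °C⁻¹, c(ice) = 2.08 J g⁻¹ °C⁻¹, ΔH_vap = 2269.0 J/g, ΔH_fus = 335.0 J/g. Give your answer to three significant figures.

q1 (cool steam 131.3→100 °C): 148.6 × 1.96 × 31.3 = 9116 J
q2 (condense at 100 °C): 148.6 × 2269.0 = 337173 J
q3 (cool water 100→0 °C): 148.6 × 4.19 × 100.0 = 62263 J
q4 (freeze at 0 °C): 148.6 × 335.0 = 49781 J
q5 (cool ice 0→-4.9 °C): 148.6 × 2.08 × 4.9 = 1515 J
Total: 9116 + 337173 + 62263 + 49781 + 1515 = 459848 J = 460 kJ

q = 460 kJ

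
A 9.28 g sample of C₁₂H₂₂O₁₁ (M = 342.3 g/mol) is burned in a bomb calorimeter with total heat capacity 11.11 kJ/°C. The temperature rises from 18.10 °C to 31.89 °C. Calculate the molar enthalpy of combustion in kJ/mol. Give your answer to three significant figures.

ΔT = 31.89 − 18.10 = 13.79 °C
q_cal = C_cal × ΔT = 11.11 × 13.79 = 153.2069 kJ
n = 9.28 / 342.3 = 0.02711 mol
q_rxn = −q_cal = -153.2069 kJ
ΔH = -153.2069 / 0.02711 = -5651 kJ/mol

ΔH = -5650 kJ/mol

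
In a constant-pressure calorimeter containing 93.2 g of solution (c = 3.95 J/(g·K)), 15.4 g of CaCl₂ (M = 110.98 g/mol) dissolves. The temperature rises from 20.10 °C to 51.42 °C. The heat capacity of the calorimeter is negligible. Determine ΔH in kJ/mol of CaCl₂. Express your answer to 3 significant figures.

|ΔT| = |51.42 − 20.10| = 31.32 °C
|q_surr| = (93.2 × 3.95) × 31.32 = 368.14 × 31.32 = 11530 J
n(CaCl₂) = 15.4 / 110.98 = 0.1388 mol
Temperature rose, so q_rxn = −|q_surr| = -11.53 kJ
ΔH = q_rxn / n = -83.07 kJ/mol

ΔH = -83.1 kJ/mol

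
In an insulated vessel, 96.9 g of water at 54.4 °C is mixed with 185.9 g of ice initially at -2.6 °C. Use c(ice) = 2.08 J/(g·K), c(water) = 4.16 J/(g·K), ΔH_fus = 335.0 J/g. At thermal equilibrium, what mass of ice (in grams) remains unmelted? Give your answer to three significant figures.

Heat to warm all ice to 0 °C: 185.9×2.08×2.6 = 1005.3 J
Heat released by water cooling to 0 °C: 96.9×4.16×54.4 = 21929 J
21929 J < 1005.3 + 185.9×335.0 = 63281.8 J, so not all ice melts; final T = 0 °C.
Heat left for melting: 21929 − 1005.3 = 20923.7 J
Mass melted = 20923.7 / 335.0 = 62.46 g
Ice remaining = 185.9 − 62.46 = 123.44 g

m_ice remaining = 123 g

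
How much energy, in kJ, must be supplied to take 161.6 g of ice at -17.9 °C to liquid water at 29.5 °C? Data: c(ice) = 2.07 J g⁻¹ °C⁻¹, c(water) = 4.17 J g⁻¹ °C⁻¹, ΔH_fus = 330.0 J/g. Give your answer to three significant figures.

q = 79.2 kJ

q1 (heat ice -17.9→0.0 °C): 161.6 × 2.07 × 17.9 = 5988 J
q2 (melt at 0 °C): 161.6 × 330.0 = 53328 J
q3 (heat water 0.0→29.5 °C): 161.6 × 4.17 × 29.5 = 19879 J
Total: 5988 + 53328 + 19879 = 79195 J = 79.2 kJ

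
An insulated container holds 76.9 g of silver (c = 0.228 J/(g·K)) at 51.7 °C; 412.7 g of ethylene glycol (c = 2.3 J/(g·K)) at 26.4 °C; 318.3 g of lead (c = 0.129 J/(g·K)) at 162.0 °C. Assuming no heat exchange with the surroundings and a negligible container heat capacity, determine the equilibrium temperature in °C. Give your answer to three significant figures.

Σ mᵢcᵢ(T − Tᵢ) = 0  ⇒  T = Σ mᵢcᵢTᵢ / Σ mᵢcᵢ
Σ mᵢcᵢ = 76.9×0.228 + 412.7×2.3 + 318.3×0.129 = 1007.8039
Σ mᵢcᵢTᵢ = 17.5332×51.7 + 949.21×26.4 + 41.0607×162.0 = 32617
T = 32617 / 1007.8039 = 32.36 °C

T_f = 32.4 °C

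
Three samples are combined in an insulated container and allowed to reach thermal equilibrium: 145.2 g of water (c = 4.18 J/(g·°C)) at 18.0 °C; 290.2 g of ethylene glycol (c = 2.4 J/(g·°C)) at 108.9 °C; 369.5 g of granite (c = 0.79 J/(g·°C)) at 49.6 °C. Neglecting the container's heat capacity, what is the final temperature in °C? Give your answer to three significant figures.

T_f = 63.5 °C

Σ mᵢcᵢ(T − Tᵢ) = 0  ⇒  T = Σ mᵢcᵢTᵢ / Σ mᵢcᵢ
Σ mᵢcᵢ = 145.2×4.18 + 290.2×2.4 + 369.5×0.79 = 1595.321
Σ mᵢcᵢTᵢ = 606.936×18.0 + 696.48×108.9 + 291.905×49.6 = 101250
T = 101250 / 1595.321 = 63.47 °C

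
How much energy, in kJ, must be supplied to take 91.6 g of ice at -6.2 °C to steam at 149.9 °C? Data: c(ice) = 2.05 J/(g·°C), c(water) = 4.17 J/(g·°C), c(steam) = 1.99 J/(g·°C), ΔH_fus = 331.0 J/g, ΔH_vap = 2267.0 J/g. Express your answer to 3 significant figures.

q = 286 kJ

q1 (heat ice -6.2→0.0 °C): 91.6 × 2.05 × 6.2 = 1164 J
q2 (melt at 0 °C): 91.6 × 331.0 = 30320 J
q3 (heat water 0.0→100.0 °C): 91.6 × 4.17 × 100.0 = 38197 J
q4 (vaporize at 100 °C): 91.6 × 2267.0 = 207657 J
q5 (heat steam 100.0→149.9 °C): 91.6 × 1.99 × 49.9 = 9096 J
Total: 1164 + 30320 + 38197 + 207657 + 9096 = 286434 J = 286 kJ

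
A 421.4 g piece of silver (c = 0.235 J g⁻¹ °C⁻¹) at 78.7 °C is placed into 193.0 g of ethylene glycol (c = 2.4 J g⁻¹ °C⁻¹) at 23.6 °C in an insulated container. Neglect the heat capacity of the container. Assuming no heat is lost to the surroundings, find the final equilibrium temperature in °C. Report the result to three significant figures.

T_f = 33.3 °C

Heat lost by silver = heat gained by ethylene glycol.
(421.4)(0.235)(78.7 − T) = (193.0)(2.4)(T − 23.6)
99.029 (78.7 − T) = 463.2 (T − 23.6)
7793.6 − 99.029 T = 463.2 T − 10932
18725.6 = 562.229 T
T = 33.31 °C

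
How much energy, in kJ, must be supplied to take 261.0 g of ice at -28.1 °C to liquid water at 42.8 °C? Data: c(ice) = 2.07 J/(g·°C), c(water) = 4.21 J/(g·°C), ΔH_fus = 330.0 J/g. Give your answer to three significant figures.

q1 (heat ice -28.1→0.0 °C): 261.0 × 2.07 × 28.1 = 15182 J
q2 (melt at 0 °C): 261.0 × 330.0 = 86130 J
q3 (heat water 0.0→42.8 °C): 261.0 × 4.21 × 42.8 = 47029 J
Total: 15182 + 86130 + 47029 = 148341 J = 148 kJ

q = 148 kJ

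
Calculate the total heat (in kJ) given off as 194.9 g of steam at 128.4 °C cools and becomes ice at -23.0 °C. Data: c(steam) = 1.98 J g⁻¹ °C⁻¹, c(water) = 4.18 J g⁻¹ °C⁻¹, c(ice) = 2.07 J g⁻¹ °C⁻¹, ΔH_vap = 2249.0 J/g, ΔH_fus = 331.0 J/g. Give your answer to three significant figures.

q = 605 kJ

q1 (cool steam 128.4→100 °C): 194.9 × 1.98 × 28.4 = 10960 J
q2 (condense at 100 °C): 194.9 × 2249.0 = 438330 J
q3 (cool water 100→0 °C): 194.9 × 4.18 × 100.0 = 81468 J
q4 (freeze at 0 °C): 194.9 × 331.0 = 64512 J
q5 (cool ice 0→-23.0 °C): 194.9 × 2.07 × 23.0 = 9279 J
Total: 10960 + 438330 + 81468 + 64512 + 9279 = 604549 J = 605 kJ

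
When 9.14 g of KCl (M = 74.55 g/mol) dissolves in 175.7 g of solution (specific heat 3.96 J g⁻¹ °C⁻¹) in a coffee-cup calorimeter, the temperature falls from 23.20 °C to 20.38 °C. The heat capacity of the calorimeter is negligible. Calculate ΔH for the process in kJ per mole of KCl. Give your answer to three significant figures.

|ΔT| = |20.38 − 23.20| = 2.82 °C
|q_surr| = (175.7 × 3.96) × 2.82 = 695.772 × 2.82 = 1962 J
n(KCl) = 9.14 / 74.55 = 0.1226 mol
Temperature fell, so q_rxn = +|q_surr| = 1.962 kJ
ΔH = q_rxn / n = 16.00 kJ/mol

ΔH = 16.0 kJ/mol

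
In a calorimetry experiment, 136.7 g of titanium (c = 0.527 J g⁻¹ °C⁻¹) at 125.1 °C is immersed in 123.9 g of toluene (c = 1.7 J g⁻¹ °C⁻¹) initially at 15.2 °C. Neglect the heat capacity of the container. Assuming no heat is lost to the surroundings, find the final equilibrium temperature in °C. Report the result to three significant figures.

T_f = 43.2 °C

Heat lost by titanium = heat gained by toluene.
(136.7)(0.527)(125.1 − T) = (123.9)(1.7)(T − 15.2)
72.0409 (125.1 − T) = 210.63 (T − 15.2)
9012.3 − 72.0409 T = 210.63 T − 3201.6
12213.9 = 282.6709 T
T = 43.21 °C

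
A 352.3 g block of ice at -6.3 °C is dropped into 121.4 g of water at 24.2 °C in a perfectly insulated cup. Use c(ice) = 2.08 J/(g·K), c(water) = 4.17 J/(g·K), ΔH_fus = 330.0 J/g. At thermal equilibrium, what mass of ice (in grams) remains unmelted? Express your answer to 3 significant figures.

m_ice remaining = 329 g

Heat to warm all ice to 0 °C: 352.3×2.08×6.3 = 4616.5 J
Heat released by water cooling to 0 °C: 121.4×4.17×24.2 = 12251 J
12251 J < 4616.5 + 352.3×330.0 = 120875.5 J, so not all ice melts; final T = 0 °C.
Heat left for melting: 12251 − 4616.5 = 7634.5 J
Mass melted = 7634.5 / 330.0 = 23.13 g
Ice remaining = 352.3 − 23.13 = 329.17 g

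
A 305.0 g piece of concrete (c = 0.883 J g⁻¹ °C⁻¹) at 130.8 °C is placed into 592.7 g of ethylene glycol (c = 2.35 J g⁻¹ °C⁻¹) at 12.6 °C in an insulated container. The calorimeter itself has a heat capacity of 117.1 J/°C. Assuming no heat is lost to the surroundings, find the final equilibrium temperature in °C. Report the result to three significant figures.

Heat lost by concrete = heat gained by ethylene glycol + calorimeter.
(305.0)(0.883)(130.8 − T) = [(592.7)(2.35) + 117.1](T − 12.6)
269.315 (130.8 − T) = 1509.945 (T − 12.6)
35226 − 269.315 T = 1509.945 T − 19025
54251 = 1779.260 T
T = 30.49 °C

T_f = 30.5 °C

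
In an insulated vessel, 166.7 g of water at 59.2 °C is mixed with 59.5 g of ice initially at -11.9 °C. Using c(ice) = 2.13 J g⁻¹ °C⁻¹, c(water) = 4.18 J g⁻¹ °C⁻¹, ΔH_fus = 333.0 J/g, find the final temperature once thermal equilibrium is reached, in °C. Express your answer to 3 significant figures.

T_f = 21.1 °C

Heat to bring ice to 0 °C and melt it: q₁ = 59.5×2.13×11.9 + 59.5×333.0 = 21322 J
Heat the water can supply cooling to 0 °C: 166.7×4.18×59.2 = 41250.9 J > q₁, so all ice melts.
Energy balance: 166.7×4.18×(59.2 − T) = 21322 + 59.5×4.18×(T − 0)
696.806(59.2 − T) = 21322 + 248.71 T
41250.9 − 21322 = 945.516 T
T = 19928.9 / 945.516 = 21.08 °C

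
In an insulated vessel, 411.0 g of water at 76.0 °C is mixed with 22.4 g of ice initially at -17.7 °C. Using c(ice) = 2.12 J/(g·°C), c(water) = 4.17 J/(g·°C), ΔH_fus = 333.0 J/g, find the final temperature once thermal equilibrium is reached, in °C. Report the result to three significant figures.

Heat to bring ice to 0 °C and melt it: q₁ = 22.4×2.12×17.7 + 22.4×333.0 = 8299.7 J
Heat the water can supply cooling to 0 °C: 411.0×4.17×76.0 = 130254 J > q₁, so all ice melts.
Energy balance: 411.0×4.17×(76.0 − T) = 8299.7 + 22.4×4.17×(T − 0)
1713.87(76.0 − T) = 8299.7 + 93.408 T
130254 − 8299.7 = 1807.278 T
T = 121954.3 / 1807.278 = 67.48 °C

T_f = 67.5 °C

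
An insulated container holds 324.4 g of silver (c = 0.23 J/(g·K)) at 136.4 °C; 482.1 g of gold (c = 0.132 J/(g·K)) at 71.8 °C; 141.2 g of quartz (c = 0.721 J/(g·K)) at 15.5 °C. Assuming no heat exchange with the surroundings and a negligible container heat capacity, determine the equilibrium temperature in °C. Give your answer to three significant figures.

Σ mᵢcᵢ(T − Tᵢ) = 0  ⇒  T = Σ mᵢcᵢTᵢ / Σ mᵢcᵢ
Σ mᵢcᵢ = 324.4×0.23 + 482.1×0.132 + 141.2×0.721 = 240.0544
Σ mᵢcᵢTᵢ = 74.612×136.4 + 63.6372×71.8 + 101.8052×15.5 = 16324
T = 16324 / 240.0544 = 68.00 °C

T_f = 68.0 °C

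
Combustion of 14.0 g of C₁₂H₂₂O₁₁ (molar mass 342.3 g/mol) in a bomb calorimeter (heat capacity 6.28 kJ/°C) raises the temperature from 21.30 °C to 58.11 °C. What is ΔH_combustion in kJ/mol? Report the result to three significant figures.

ΔH = -5650 kJ/mol

ΔT = 58.11 − 21.30 = 36.81 °C
q_cal = C_cal × ΔT = 6.28 × 36.81 = 231.1668 kJ
n = 14.0 / 342.3 = 0.04090 mol
q_rxn = −q_cal = -231.1668 kJ
ΔH = -231.1668 / 0.04090 = -5652 kJ/mol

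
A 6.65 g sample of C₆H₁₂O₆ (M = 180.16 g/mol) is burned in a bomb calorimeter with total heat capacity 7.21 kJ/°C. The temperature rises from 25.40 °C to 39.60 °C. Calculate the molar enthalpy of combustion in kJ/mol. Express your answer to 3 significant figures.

ΔH = -2770 kJ/mol

ΔT = 39.60 − 25.40 = 14.20 °C
q_cal = C_cal × ΔT = 7.21 × 14.20 = 102.382 kJ
n = 6.65 / 180.16 = 0.03691 mol
q_rxn = −q_cal = -102.382 kJ
ΔH = -102.382 / 0.03691 = -2774 kJ/mol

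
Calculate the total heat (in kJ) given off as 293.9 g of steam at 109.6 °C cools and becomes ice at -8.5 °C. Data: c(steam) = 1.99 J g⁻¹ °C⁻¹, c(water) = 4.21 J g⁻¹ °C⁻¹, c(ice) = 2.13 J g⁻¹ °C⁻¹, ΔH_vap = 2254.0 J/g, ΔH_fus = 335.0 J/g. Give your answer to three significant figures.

q = 896 kJ

q1 (cool steam 109.6→100 °C): 293.9 × 1.99 × 9.6 = 5615 J
q2 (condense at 100 °C): 293.9 × 2254.0 = 662451 J
q3 (cool water 100→0 °C): 293.9 × 4.21 × 100.0 = 123732 J
q4 (freeze at 0 °C): 293.9 × 335.0 = 98457 J
q5 (cool ice 0→-8.5 °C): 293.9 × 2.13 × 8.5 = 5321 J
Total: 5615 + 662451 + 123732 + 98457 + 5321 = 895576 J = 896 kJ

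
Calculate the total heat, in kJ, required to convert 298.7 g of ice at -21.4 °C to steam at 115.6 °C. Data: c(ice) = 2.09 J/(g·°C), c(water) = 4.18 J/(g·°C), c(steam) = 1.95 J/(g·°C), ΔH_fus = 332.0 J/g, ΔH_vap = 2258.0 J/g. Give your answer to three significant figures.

q = 921 kJ

q1 (heat ice -21.4→0.0 °C): 298.7 × 2.09 × 21.4 = 13360 J
q2 (melt at 0 °C): 298.7 × 332.0 = 99168 J
q3 (heat water 0.0→100.0 °C): 298.7 × 4.18 × 100.0 = 124857 J
q4 (vaporize at 100 °C): 298.7 × 2258.0 = 674465 J
q5 (heat steam 100.0→115.6 °C): 298.7 × 1.95 × 15.6 = 9086 J
Total: 13360 + 99168 + 124857 + 674465 + 9086 = 920936 J = 921 kJ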